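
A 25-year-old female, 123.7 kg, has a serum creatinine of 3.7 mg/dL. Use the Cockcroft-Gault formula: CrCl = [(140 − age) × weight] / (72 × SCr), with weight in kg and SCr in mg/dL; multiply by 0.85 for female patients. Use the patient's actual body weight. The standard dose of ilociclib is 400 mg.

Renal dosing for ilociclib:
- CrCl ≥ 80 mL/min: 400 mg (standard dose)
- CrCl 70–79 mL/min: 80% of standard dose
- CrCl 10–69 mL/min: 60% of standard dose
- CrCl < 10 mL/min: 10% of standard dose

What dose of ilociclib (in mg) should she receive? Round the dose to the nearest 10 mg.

CrCl = (140 − 25) × 123.7 / (72 × 3.7) × 0.85 = 14225.5 / 266.40 × 0.85 ≈ 45.4 mL/min
CrCl ≈ 45 mL/min → bracket 10–69 mL/min.
60% of 400 mg = 240 mg

240 mg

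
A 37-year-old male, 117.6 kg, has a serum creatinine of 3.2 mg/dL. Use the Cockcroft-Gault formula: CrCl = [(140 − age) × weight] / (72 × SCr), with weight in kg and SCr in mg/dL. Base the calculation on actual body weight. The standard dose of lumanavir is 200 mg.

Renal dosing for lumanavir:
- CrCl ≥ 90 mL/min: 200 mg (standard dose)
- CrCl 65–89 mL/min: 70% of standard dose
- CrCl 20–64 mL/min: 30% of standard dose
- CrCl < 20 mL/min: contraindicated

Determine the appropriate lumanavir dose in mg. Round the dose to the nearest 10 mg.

CrCl = (140 − 37) × 117.6 / (72 × 3.2) = 12112.8 / 230.40 ≈ 52.6 mL/min
CrCl ≈ 53 mL/min → bracket 20–64 mL/min.
30% of 200 mg = 60 mg

60 mg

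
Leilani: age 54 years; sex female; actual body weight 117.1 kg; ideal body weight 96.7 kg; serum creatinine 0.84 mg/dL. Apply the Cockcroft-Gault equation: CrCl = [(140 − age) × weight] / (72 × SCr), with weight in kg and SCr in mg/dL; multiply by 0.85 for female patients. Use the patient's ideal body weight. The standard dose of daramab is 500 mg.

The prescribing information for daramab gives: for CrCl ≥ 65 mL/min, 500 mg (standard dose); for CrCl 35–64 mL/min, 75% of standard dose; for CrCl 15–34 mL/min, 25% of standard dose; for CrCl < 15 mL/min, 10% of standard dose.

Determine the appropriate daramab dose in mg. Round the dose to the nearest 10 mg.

CrCl = (140 − 54) × 96.7 / (72 × 0.84) × 0.85 = 8316.2 / 60.48 × 0.85 ≈ 116.9 mL/min
CrCl ≈ 117 mL/min → bracket ≥ 65 mL/min.
100% of 500 mg = 500 mg

500 mg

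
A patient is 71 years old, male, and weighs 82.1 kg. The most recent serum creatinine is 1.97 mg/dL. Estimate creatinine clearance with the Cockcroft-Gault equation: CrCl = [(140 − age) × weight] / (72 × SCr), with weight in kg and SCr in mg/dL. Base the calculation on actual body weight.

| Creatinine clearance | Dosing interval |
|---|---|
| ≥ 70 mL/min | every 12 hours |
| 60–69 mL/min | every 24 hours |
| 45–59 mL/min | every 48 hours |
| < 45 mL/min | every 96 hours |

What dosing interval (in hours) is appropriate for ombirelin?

every 96 hours

CrCl = (140 − 71) × 82.1 / (72 × 1.97) = 5664.9 / 141.84 ≈ 39.9 mL/min
CrCl ≈ 40 mL/min → bracket < 45 mL/min → every 96 hours.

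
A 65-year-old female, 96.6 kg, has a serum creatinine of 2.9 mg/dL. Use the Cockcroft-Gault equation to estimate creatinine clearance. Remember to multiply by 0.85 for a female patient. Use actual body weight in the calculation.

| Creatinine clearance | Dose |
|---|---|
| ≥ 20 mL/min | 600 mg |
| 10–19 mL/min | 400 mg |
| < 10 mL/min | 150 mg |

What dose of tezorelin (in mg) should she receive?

CrCl = (140 − 65) × 96.6 / (72 × 2.9) × 0.85 = 7245.0 / 208.80 × 0.85 ≈ 29.5 mL/min
CrCl ≈ 29 mL/min → bracket ≥ 20 mL/min.
Dose for this bracket: 600 mg.

600 mg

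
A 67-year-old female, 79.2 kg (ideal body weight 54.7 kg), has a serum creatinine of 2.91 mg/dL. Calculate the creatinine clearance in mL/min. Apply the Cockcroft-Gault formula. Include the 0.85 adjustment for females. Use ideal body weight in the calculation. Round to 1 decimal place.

16.2 mL/min

CrCl = (140 − 67) × 54.7 / (72 × 2.91) × 0.85 = 3993.1 / 209.52 × 0.85 ≈ 16.2 mL/min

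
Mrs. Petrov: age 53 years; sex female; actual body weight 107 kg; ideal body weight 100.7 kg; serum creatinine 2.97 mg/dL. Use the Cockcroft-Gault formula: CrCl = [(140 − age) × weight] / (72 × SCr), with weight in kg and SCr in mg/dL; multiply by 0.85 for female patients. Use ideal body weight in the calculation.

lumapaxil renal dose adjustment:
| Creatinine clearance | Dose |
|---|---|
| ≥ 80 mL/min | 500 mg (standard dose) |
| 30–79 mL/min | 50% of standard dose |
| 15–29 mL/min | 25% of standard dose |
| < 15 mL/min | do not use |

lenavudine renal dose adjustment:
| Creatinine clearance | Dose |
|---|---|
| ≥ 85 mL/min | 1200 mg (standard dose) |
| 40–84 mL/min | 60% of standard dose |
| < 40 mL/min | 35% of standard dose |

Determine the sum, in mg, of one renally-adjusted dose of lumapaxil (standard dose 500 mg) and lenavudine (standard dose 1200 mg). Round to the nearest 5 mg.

670 mg

CrCl = (140 − 53) × 100.7 / (72 × 2.97) × 0.85 = 8760.9 / 213.84 × 0.85 ≈ 34.8 mL/min
CrCl ≈ 35 mL/min.
lumapaxil: 30–79 mL/min → 50% of 500 mg = 250 mg.
lenavudine: < 40 mL/min → 35% of 1200 mg = 420 mg.
Total = 250 + 420 = 670 mg.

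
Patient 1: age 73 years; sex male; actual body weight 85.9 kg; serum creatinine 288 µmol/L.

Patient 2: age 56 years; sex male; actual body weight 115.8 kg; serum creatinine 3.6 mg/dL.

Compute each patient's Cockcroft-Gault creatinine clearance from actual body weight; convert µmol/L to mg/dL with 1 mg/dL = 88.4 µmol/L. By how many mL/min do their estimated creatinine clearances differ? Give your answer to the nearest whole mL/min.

Patient 1: SCr = 288 / 88.4 = 3.258 mg/dL
Patient 1: CrCl = (140 − 73) × 85.9 / (72 × 3.258) = 5755.3 / 234.58 ≈ 24.5 mL/min
Patient 2: CrCl = (140 − 56) × 115.8 / (72 × 3.6) = 9727.2 / 259.20 ≈ 37.5 mL/min
|24.5 − 37.5| = 13.0 mL/min

13 mL/min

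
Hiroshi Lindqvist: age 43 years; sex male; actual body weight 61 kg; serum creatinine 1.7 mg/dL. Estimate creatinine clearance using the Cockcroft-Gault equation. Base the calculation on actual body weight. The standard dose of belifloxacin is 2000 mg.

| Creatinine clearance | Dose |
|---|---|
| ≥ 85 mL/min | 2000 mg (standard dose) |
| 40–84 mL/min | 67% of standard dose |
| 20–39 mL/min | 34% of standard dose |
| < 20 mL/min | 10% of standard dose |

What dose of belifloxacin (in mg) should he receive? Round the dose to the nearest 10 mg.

CrCl = (140 − 43) × 61 / (72 × 1.7) = 5917.0 / 122.40 ≈ 48.3 mL/min
CrCl ≈ 48 mL/min → bracket 40–84 mL/min.
67% of 2000 mg = 1340 mg

1340 mg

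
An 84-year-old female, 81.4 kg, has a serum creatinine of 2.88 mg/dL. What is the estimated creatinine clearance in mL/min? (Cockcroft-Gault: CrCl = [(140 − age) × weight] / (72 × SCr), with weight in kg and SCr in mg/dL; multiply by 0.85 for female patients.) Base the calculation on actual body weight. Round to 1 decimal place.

18.7 mL/min

CrCl = (140 − 84) × 81.4 / (72 × 2.88) × 0.85 = 4558.4 / 207.36 × 0.85 ≈ 18.7 mL/min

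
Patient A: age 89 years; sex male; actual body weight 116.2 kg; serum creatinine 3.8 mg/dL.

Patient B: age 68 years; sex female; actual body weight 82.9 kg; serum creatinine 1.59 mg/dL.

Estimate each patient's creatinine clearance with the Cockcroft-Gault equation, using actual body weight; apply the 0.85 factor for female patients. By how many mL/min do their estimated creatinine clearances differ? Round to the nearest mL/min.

23 mL/min

Patient A: CrCl = (140 − 89) × 116.2 / (72 × 3.8) = 5926.2 / 273.60 ≈ 21.7 mL/min
Patient B: CrCl = (140 − 68) × 82.9 / (72 × 1.59) × 0.85 = 5968.8 / 114.48 × 0.85 ≈ 44.3 mL/min
|21.7 − 44.3| = 22.6 mL/min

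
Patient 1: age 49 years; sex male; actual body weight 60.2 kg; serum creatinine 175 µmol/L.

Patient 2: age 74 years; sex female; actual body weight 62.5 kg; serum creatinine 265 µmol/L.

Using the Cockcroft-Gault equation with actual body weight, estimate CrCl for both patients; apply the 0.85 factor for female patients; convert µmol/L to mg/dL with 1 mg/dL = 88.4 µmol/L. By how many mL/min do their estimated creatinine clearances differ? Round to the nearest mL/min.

22 mL/min

Patient 1: SCr = 175 / 88.4 = 1.98 mg/dL
Patient 1: CrCl = (140 − 49) × 60.2 / (72 × 1.98) = 5478.2 / 142.56 ≈ 38.4 mL/min
Patient 2: SCr = 265 / 88.4 = 2.998 mg/dL
Patient 2: CrCl = (140 − 74) × 62.5 / (72 × 2.998) × 0.85 = 4125.0 / 215.86 × 0.85 ≈ 16.2 mL/min
|38.4 − 16.2| = 22.2 mL/min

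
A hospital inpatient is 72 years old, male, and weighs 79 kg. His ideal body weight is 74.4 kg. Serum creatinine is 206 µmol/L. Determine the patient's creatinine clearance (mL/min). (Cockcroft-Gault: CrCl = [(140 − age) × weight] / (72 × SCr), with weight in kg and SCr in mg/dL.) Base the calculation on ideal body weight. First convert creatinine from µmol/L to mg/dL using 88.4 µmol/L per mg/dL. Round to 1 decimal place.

SCr = 206 / 88.4 = 2.33 mg/dL
CrCl = (140 − 72) × 74.4 / (72 × 2.33) = 5059.2 / 167.76 ≈ 30.2 mL/min

30.2 mL/min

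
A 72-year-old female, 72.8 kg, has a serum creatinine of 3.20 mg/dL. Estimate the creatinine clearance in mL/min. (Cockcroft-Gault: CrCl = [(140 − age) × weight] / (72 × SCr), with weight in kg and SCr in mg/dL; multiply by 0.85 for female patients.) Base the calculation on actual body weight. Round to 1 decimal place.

CrCl = (140 − 72) × 72.8 / (72 × 3.2) × 0.85 = 4950.4 / 230.40 × 0.85 ≈ 18.3 mL/min

18.3 mL/min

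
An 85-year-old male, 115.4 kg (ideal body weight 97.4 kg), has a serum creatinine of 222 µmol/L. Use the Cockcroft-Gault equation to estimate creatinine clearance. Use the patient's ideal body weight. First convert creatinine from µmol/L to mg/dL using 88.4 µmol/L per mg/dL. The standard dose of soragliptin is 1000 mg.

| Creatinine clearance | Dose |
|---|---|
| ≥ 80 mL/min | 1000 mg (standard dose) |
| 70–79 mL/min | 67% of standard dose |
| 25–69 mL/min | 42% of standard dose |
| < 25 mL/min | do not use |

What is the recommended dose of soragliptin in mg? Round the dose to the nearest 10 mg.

SCr = 222 / 88.4 = 2.511 mg/dL
CrCl = (140 − 85) × 97.4 / (72 × 2.511) = 5357.0 / 180.79 ≈ 29.6 mL/min
CrCl ≈ 30 mL/min → bracket 25–69 mL/min.
42% of 1000 mg = 420 mg

420 mg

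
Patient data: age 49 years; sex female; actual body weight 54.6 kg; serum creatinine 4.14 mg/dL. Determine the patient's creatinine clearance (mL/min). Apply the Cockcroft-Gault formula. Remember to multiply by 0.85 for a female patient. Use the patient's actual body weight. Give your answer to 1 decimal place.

CrCl = (140 − 49) × 54.6 / (72 × 4.14) × 0.85 = 4968.6 / 298.08 × 0.85 ≈ 14.2 mL/min

14.2 mL/min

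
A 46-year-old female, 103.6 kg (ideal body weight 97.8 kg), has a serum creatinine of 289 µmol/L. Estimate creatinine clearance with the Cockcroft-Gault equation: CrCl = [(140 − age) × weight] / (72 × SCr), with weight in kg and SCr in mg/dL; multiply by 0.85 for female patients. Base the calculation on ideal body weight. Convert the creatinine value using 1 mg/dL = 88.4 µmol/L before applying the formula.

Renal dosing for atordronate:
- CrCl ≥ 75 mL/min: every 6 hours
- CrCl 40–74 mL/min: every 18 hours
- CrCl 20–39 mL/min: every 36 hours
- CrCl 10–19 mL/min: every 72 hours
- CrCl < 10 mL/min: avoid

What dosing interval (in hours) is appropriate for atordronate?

SCr = 289 / 88.4 = 3.269 mg/dL
CrCl = (140 − 46) × 97.8 / (72 × 3.269) × 0.85 = 9193.2 / 235.37 × 0.85 ≈ 33.2 mL/min
CrCl ≈ 33 mL/min → bracket 20–39 mL/min → every 36 hours.

every 36 hours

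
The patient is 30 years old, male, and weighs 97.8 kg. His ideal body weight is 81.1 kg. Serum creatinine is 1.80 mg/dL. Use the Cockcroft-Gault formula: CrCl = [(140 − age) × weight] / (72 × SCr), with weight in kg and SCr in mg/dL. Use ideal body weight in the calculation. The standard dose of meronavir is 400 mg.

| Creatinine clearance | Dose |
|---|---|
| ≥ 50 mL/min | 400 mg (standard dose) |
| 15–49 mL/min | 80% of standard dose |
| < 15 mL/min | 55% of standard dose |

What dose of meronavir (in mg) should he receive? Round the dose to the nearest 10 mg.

CrCl = (140 − 30) × 81.1 / (72 × 1.8) = 8921.0 / 129.60 ≈ 68.8 mL/min
CrCl ≈ 69 mL/min → bracket ≥ 50 mL/min.
100% of 400 mg = 400 mg

400 mg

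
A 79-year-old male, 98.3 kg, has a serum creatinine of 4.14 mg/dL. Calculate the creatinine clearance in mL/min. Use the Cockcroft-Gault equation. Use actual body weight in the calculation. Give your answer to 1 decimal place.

20.1 mL/min

CrCl = (140 − 79) × 98.3 / (72 × 4.14) = 5996.3 / 298.08 ≈ 20.1 mL/min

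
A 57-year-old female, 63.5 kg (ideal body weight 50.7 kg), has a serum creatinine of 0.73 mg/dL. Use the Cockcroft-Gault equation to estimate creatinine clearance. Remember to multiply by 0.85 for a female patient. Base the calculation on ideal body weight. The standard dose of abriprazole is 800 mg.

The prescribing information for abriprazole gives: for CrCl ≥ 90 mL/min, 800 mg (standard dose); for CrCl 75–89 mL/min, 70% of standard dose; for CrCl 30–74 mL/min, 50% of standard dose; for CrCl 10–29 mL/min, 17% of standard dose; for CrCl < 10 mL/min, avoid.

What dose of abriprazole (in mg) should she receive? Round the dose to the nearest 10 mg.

400 mg

CrCl = (140 − 57) × 50.7 / (72 × 0.73) × 0.85 = 4208.1 / 52.56 × 0.85 ≈ 68.1 mL/min
CrCl ≈ 68 mL/min → bracket 30–74 mL/min.
50% of 800 mg = 400 mg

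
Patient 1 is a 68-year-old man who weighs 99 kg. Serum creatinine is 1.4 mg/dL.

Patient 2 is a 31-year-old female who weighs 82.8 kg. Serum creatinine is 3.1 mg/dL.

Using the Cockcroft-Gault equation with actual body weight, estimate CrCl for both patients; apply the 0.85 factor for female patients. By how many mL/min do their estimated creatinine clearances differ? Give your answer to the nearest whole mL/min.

36 mL/min

Patient 1: CrCl = (140 − 68) × 99 / (72 × 1.4) = 7128.0 / 100.80 ≈ 70.7 mL/min
Patient 2: CrCl = (140 − 31) × 82.8 / (72 × 3.1) × 0.85 = 9025.2 / 223.20 × 0.85 ≈ 34.4 mL/min
|70.7 − 34.4| = 36.3 mL/min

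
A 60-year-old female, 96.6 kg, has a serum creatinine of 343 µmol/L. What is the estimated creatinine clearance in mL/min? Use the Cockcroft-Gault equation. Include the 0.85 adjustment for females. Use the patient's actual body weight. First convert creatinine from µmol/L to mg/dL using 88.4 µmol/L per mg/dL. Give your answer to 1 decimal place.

23.5 mL/min

SCr = 343 / 88.4 = 3.88 mg/dL
CrCl = (140 − 60) × 96.6 / (72 × 3.88) × 0.85 = 7728.0 / 279.36 × 0.85 ≈ 23.5 mL/min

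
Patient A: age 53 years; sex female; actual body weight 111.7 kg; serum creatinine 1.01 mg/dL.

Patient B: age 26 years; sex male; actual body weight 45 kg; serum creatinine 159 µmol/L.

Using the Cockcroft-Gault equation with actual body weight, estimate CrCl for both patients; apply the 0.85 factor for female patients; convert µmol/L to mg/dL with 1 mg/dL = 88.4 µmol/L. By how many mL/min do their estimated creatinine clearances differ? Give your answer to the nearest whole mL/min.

Patient A: CrCl = (140 − 53) × 111.7 / (72 × 1.01) × 0.85 = 9717.9 / 72.72 × 0.85 ≈ 113.6 mL/min
Patient B: SCr = 159 / 88.4 = 1.799 mg/dL
Patient B: CrCl = (140 − 26) × 45 / (72 × 1.799) = 5130.0 / 129.53 ≈ 39.6 mL/min
|113.6 − 39.6| = 74.0 mL/min

74 mL/min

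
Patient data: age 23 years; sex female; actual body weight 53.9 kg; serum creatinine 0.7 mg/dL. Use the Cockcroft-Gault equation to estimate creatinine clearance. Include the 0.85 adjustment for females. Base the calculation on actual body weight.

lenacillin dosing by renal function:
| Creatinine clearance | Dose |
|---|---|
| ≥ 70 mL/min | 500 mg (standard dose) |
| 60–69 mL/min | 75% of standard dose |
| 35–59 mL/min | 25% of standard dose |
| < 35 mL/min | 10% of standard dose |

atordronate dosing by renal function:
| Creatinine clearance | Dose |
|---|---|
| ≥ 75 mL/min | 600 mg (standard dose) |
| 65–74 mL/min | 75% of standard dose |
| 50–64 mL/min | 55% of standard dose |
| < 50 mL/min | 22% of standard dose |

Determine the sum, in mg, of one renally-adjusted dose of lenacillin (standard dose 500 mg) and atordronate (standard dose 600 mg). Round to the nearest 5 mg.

1100 mg

CrCl = (140 − 23) × 53.9 / (72 × 0.7) × 0.85 = 6306.3 / 50.40 × 0.85 ≈ 106.4 mL/min
CrCl ≈ 106 mL/min.
lenacillin: ≥ 70 mL/min → 100% of 500 mg = 500 mg.
atordronate: ≥ 75 mL/min → 100% of 600 mg = 600 mg.
Total = 500 + 600 = 1100 mg.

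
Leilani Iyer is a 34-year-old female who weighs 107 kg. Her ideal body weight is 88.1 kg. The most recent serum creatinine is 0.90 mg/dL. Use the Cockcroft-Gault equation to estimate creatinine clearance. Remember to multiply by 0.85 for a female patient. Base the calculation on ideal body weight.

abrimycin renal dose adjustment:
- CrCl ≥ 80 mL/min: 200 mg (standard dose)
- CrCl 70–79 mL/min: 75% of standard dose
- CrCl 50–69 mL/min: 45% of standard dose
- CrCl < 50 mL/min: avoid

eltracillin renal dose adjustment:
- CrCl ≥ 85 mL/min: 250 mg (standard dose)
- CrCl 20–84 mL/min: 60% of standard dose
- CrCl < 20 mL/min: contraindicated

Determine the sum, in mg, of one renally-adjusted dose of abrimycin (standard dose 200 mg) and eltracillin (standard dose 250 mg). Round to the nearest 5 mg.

450 mg

CrCl = (140 − 34) × 88.1 / (72 × 0.9) × 0.85 = 9338.6 / 64.80 × 0.85 ≈ 122.5 mL/min
CrCl ≈ 122 mL/min.
abrimycin: ≥ 80 mL/min → 100% of 200 mg = 200 mg.
eltracillin: ≥ 85 mL/min → 100% of 250 mg = 250 mg.
Total = 200 + 250 = 450 mg.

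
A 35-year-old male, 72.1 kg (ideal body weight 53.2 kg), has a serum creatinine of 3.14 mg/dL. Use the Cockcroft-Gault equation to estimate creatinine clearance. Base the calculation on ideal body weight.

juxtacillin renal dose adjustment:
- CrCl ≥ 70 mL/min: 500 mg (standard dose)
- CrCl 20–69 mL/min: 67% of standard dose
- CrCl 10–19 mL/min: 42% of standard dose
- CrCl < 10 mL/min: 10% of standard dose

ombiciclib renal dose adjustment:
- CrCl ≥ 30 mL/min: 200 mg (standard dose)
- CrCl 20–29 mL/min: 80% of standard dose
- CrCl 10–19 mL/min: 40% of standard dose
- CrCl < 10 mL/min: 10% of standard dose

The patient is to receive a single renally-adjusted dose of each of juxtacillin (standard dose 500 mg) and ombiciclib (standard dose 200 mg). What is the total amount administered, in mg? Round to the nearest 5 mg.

CrCl = (140 − 35) × 53.2 / (72 × 3.14) = 5586.0 / 226.08 ≈ 24.7 mL/min
CrCl ≈ 25 mL/min.
juxtacillin: 20–69 mL/min → 67% of 500 mg = 335 mg.
ombiciclib: 20–29 mL/min → 80% of 200 mg = 160 mg.
Total = 335 + 160 = 495 mg.

495 mg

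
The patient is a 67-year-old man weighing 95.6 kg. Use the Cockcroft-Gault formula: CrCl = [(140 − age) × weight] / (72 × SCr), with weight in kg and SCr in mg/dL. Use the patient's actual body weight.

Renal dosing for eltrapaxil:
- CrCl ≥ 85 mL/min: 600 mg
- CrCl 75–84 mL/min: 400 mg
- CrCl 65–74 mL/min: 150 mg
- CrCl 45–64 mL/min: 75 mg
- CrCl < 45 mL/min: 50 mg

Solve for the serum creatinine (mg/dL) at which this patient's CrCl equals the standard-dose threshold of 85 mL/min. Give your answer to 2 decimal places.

1.14 mg/dL

Standard dose requires CrCl ≥ 85 mL/min.
Set (140 − 67) × 95.6 / (72 × SCr) = 85
SCr = (140 − 67) × 95.6 / (72 × 85) = 1.140 mg/dL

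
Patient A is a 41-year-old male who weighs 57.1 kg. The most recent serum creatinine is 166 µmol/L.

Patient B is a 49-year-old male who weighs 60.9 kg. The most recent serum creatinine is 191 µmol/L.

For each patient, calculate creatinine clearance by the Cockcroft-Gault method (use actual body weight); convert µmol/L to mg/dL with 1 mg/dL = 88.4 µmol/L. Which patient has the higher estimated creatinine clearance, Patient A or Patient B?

Patient A

Patient A: SCr = 166 / 88.4 = 1.878 mg/dL
Patient A: CrCl = (140 − 41) × 57.1 / (72 × 1.878) = 5652.9 / 135.22 ≈ 41.8 mL/min
Patient B: SCr = 191 / 88.4 = 2.161 mg/dL
Patient B: CrCl = (140 − 49) × 60.9 / (72 × 2.161) = 5541.9 / 155.59 ≈ 35.6 mL/min
41.8 vs 35.6 mL/min → Patient A is higher.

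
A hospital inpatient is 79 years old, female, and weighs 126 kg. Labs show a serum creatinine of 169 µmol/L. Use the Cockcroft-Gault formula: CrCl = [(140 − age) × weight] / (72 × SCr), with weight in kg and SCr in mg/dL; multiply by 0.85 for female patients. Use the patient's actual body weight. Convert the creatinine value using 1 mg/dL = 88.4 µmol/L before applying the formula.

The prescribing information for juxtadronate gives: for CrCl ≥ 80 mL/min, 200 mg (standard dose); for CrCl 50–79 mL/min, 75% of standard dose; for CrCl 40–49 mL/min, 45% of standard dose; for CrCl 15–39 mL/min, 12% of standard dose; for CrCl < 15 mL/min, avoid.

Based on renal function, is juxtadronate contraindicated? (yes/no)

no

SCr = 169 / 88.4 = 1.912 mg/dL
CrCl = (140 − 79) × 126 / (72 × 1.912) × 0.85 = 7686.0 / 137.66 × 0.85 ≈ 47.5 mL/min
CrCl ≈ 47 mL/min, which is ≥ 15 mL/min.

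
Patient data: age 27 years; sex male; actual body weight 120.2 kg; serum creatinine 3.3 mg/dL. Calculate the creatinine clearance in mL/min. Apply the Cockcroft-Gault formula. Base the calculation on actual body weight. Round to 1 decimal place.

57.2 mL/min

CrCl = (140 − 27) × 120.2 / (72 × 3.3) = 13582.6 / 237.60 ≈ 57.2 mL/min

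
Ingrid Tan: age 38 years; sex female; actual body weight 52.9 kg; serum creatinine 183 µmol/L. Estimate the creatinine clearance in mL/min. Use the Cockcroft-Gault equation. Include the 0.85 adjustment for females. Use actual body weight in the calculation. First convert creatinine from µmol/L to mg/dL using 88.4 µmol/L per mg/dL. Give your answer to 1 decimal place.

30.8 mL/min

SCr = 183 / 88.4 = 2.07 mg/dL
CrCl = (140 − 38) × 52.9 / (72 × 2.07) × 0.85 = 5395.8 / 149.04 × 0.85 ≈ 30.8 mL/min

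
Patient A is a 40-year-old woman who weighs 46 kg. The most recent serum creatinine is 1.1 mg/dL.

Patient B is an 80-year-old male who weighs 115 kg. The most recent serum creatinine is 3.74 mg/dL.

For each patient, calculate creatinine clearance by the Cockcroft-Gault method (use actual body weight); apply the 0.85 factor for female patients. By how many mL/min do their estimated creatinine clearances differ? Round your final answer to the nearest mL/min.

Patient A: CrCl = (140 − 40) × 46 / (72 × 1.1) × 0.85 = 4600.0 / 79.20 × 0.85 ≈ 49.4 mL/min
Patient B: CrCl = (140 − 80) × 115 / (72 × 3.74) = 6900.0 / 269.28 ≈ 25.6 mL/min
|49.4 − 25.6| = 23.8 mL/min

24 mL/min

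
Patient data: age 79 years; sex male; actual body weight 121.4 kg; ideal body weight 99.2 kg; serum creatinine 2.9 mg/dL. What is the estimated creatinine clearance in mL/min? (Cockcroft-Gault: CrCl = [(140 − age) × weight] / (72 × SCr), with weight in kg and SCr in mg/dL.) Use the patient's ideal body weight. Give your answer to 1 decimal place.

29.0 mL/min

CrCl = (140 − 79) × 99.2 / (72 × 2.9) = 6051.2 / 208.80 ≈ 29.0 mL/min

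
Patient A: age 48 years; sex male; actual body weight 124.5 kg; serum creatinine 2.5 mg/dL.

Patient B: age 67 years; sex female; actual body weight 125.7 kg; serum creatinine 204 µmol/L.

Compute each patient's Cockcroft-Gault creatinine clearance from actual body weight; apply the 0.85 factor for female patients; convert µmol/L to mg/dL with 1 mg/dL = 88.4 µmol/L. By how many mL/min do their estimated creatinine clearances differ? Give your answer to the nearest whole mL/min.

Patient A: CrCl = (140 − 48) × 124.5 / (72 × 2.5) = 11454.0 / 180.00 ≈ 63.6 mL/min
Patient B: SCr = 204 / 88.4 = 2.308 mg/dL
Patient B: CrCl = (140 − 67) × 125.7 / (72 × 2.308) × 0.85 = 9176.1 / 166.18 × 0.85 ≈ 46.9 mL/min
|63.6 − 46.9| = 16.7 mL/min

17 mL/min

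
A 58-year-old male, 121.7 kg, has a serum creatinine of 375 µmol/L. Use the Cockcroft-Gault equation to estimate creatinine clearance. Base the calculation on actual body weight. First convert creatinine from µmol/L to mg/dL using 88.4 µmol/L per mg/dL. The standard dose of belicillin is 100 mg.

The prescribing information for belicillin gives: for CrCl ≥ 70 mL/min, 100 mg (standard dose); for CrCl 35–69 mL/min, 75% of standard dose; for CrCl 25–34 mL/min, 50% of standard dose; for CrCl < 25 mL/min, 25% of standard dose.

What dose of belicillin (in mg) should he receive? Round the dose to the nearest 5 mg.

50 mg

SCr = 375 / 88.4 = 4.242 mg/dL
CrCl = (140 − 58) × 121.7 / (72 × 4.242) = 9979.4 / 305.42 ≈ 32.7 mL/min
CrCl ≈ 33 mL/min → bracket 25–34 mL/min.
50% of 100 mg = 50 mg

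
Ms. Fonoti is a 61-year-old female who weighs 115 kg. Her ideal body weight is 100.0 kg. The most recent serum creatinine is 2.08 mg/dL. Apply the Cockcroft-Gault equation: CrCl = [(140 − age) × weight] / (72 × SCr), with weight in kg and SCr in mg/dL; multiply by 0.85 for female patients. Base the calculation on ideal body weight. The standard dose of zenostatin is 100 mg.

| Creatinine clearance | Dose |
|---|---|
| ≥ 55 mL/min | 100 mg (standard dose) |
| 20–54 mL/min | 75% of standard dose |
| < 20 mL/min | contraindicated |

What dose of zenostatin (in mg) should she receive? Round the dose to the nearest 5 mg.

CrCl = (140 − 61) × 100 / (72 × 2.08) × 0.85 = 7900.0 / 149.76 × 0.85 ≈ 44.8 mL/min
CrCl ≈ 45 mL/min → bracket 20–54 mL/min.
75% of 100 mg = 75 mg

75 mg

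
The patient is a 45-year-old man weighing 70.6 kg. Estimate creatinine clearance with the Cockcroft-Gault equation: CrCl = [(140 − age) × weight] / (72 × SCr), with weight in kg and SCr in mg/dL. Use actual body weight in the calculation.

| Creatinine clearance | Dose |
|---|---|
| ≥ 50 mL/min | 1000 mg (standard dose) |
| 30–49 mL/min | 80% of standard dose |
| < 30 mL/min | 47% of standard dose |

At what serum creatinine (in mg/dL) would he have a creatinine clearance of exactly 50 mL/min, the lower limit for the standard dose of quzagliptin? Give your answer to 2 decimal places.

Standard dose requires CrCl ≥ 50 mL/min.
Set (140 − 45) × 70.6 / (72 × SCr) = 50
SCr = (140 − 45) × 70.6 / (72 × 50) = 1.863 mg/dL

1.86 mg/dL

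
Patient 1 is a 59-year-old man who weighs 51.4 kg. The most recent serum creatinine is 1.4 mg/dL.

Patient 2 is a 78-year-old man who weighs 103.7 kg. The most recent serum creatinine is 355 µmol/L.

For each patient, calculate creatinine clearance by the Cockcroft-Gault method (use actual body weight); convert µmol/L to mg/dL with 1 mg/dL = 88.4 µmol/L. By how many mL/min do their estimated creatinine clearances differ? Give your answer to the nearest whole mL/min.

19 mL/min

Patient 1: CrCl = (140 − 59) × 51.4 / (72 × 1.4) = 4163.4 / 100.80 ≈ 41.3 mL/min
Patient 2: SCr = 355 / 88.4 = 4.016 mg/dL
Patient 2: CrCl = (140 − 78) × 103.7 / (72 × 4.016) = 6429.4 / 289.15 ≈ 22.2 mL/min
|41.3 − 22.2| = 19.1 mL/min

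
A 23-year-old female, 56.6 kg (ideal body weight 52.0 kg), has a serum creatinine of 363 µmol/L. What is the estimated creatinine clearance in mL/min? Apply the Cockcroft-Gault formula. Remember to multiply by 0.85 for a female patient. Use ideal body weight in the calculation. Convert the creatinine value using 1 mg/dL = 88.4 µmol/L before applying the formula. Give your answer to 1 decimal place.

SCr = 363 / 88.4 = 4.106 mg/dL
CrCl = (140 − 23) × 52 / (72 × 4.106) × 0.85 = 6084.0 / 295.63 × 0.85 ≈ 17.5 mL/min

17.5 mL/min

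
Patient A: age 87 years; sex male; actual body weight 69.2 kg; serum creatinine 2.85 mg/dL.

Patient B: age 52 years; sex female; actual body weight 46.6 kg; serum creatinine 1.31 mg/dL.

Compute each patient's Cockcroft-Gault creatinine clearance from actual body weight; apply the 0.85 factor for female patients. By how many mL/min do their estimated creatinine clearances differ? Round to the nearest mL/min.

Patient A: CrCl = (140 − 87) × 69.2 / (72 × 2.85) = 3667.6 / 205.20 ≈ 17.9 mL/min
Patient B: CrCl = (140 − 52) × 46.6 / (72 × 1.31) × 0.85 = 4100.8 / 94.32 × 0.85 ≈ 37.0 mL/min
|17.9 − 37.0| = 19.1 mL/min

19 mL/min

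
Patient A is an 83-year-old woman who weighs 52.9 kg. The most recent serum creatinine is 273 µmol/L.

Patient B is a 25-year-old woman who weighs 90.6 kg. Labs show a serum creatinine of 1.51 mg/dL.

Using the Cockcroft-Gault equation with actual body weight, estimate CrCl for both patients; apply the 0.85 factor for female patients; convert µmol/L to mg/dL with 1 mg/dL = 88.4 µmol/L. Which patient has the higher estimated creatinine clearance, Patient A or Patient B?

Patient A: SCr = 273 / 88.4 = 3.088 mg/dL
Patient A: CrCl = (140 − 83) × 52.9 / (72 × 3.088) × 0.85 = 3015.3 / 222.34 × 0.85 ≈ 11.5 mL/min
Patient B: CrCl = (140 − 25) × 90.6 / (72 × 1.51) × 0.85 = 10419.0 / 108.72 × 0.85 ≈ 81.5 mL/min
11.5 vs 81.5 mL/min → Patient B is higher.

Patient B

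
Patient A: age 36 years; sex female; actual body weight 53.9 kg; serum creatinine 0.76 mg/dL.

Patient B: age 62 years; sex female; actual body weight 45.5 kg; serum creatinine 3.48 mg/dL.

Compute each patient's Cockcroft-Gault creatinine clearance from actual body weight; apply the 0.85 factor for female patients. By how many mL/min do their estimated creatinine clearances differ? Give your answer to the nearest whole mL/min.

75 mL/min

Patient A: CrCl = (140 − 36) × 53.9 / (72 × 0.76) × 0.85 = 5605.6 / 54.72 × 0.85 ≈ 87.1 mL/min
Patient B: CrCl = (140 − 62) × 45.5 / (72 × 3.48) × 0.85 = 3549.0 / 250.56 × 0.85 ≈ 12.0 mL/min
|87.1 − 12.0| = 75.1 mL/min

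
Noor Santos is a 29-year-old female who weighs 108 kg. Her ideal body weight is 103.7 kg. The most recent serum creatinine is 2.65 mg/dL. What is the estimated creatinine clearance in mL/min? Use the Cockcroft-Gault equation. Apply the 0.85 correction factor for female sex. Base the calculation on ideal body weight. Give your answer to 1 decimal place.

51.3 mL/min

CrCl = (140 − 29) × 103.7 / (72 × 2.65) × 0.85 = 11510.7 / 190.80 × 0.85 ≈ 51.3 mL/min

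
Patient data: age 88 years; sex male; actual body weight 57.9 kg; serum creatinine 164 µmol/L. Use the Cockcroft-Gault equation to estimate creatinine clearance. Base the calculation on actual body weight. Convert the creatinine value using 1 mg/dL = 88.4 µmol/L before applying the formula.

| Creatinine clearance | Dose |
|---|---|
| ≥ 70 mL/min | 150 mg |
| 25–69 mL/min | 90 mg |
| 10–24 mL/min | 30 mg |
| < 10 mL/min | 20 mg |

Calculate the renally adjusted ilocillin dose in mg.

SCr = 164 / 88.4 = 1.855 mg/dL
CrCl = (140 − 88) × 57.9 / (72 × 1.855) = 3010.8 / 133.56 ≈ 22.5 mL/min
CrCl ≈ 23 mL/min → bracket 10–24 mL/min.
Dose for this bracket: 30 mg.

30 mg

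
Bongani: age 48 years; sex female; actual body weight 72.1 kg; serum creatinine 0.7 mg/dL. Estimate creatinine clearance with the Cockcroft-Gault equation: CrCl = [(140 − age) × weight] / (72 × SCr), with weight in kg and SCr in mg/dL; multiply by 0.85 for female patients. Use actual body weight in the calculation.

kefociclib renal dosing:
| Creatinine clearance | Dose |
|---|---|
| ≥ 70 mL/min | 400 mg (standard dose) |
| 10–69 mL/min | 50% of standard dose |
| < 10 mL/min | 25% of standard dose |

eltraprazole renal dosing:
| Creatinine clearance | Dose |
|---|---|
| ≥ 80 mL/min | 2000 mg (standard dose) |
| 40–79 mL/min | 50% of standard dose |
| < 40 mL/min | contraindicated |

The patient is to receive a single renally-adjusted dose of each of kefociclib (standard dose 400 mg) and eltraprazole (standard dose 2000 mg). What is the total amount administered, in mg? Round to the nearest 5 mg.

2400 mg

CrCl = (140 − 48) × 72.1 / (72 × 0.7) × 0.85 = 6633.2 / 50.40 × 0.85 ≈ 111.9 mL/min
CrCl ≈ 112 mL/min.
kefociclib: ≥ 70 mL/min → 100% of 400 mg = 400 mg.
eltraprazole: ≥ 80 mL/min → 100% of 2000 mg = 2000 mg.
Total = 400 + 2000 = 2400 mg.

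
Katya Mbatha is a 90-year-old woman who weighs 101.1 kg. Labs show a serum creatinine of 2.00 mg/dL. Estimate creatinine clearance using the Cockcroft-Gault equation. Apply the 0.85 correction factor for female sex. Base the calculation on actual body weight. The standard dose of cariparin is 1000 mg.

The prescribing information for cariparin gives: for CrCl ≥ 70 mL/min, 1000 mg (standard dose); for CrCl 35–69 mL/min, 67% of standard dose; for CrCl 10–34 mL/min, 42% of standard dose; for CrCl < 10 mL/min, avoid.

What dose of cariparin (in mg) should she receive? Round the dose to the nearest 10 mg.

420 mg

CrCl = (140 − 90) × 101.1 / (72 × 2) × 0.85 = 5055.0 / 144.00 × 0.85 ≈ 29.8 mL/min
CrCl ≈ 30 mL/min → bracket 10–34 mL/min.
42% of 1000 mg = 420 mg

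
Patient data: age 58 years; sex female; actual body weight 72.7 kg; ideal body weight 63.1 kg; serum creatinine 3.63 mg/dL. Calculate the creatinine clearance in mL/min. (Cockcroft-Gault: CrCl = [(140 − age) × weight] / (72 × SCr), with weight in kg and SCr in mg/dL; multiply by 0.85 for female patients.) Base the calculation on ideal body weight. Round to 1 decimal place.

16.8 mL/min

CrCl = (140 − 58) × 63.1 / (72 × 3.63) × 0.85 = 5174.2 / 261.36 × 0.85 ≈ 16.8 mL/min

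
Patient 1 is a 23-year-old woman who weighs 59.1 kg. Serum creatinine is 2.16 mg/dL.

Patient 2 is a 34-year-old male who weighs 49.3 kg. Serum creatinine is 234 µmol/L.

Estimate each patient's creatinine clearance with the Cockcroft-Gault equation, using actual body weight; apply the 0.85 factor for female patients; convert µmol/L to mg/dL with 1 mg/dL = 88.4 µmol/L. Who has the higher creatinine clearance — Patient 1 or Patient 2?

Patient 1

Patient 1: CrCl = (140 − 23) × 59.1 / (72 × 2.16) × 0.85 = 6914.7 / 155.52 × 0.85 ≈ 37.8 mL/min
Patient 2: SCr = 234 / 88.4 = 2.647 mg/dL
Patient 2: CrCl = (140 − 34) × 49.3 / (72 × 2.647) = 5225.8 / 190.58 ≈ 27.4 mL/min
37.8 vs 27.4 mL/min → Patient 1 is higher.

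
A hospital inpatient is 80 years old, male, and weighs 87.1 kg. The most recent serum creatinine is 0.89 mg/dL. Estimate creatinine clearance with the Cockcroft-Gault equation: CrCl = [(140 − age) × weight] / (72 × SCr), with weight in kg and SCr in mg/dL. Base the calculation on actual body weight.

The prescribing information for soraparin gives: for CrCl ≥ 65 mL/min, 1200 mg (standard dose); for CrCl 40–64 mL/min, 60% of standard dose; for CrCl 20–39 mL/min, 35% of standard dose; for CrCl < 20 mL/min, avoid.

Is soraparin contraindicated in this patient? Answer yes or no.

CrCl = (140 − 80) × 87.1 / (72 × 0.89) = 5226.0 / 64.08 ≈ 81.6 mL/min
CrCl ≈ 82 mL/min, which is ≥ 20 mL/min.

no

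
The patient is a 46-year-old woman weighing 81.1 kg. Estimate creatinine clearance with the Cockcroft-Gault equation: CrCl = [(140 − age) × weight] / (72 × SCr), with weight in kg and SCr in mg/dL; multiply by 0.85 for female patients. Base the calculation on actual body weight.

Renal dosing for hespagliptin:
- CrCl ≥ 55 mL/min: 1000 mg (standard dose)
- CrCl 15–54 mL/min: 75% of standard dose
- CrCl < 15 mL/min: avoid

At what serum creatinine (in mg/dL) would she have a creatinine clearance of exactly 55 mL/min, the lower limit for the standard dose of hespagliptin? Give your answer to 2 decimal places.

1.64 mg/dL

Standard dose requires CrCl ≥ 55 mL/min.
Set (140 − 46) × 81.1 × 0.85 / (72 × SCr) = 55
SCr = (140 − 46) × 81.1 × 0.85 / (72 × 55) = 1.636 mg/dL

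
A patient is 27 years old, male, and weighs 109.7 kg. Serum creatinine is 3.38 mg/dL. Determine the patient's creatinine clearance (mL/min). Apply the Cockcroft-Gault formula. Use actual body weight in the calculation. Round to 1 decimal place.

CrCl = (140 − 27) × 109.7 / (72 × 3.38) = 12396.1 / 243.36 ≈ 50.9 mL/min

50.9 mL/min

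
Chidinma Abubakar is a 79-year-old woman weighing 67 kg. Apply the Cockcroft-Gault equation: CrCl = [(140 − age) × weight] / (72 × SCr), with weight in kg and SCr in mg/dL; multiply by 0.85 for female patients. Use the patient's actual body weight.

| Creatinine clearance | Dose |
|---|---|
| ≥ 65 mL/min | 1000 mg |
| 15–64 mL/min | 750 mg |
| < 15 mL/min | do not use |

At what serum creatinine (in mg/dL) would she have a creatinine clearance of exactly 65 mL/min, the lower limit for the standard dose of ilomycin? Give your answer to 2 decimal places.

Standard dose requires CrCl ≥ 65 mL/min.
Set (140 − 79) × 67 × 0.85 / (72 × SCr) = 65
SCr = (140 − 79) × 67 × 0.85 / (72 × 65) = 0.742 mg/dL

0.74 mg/dL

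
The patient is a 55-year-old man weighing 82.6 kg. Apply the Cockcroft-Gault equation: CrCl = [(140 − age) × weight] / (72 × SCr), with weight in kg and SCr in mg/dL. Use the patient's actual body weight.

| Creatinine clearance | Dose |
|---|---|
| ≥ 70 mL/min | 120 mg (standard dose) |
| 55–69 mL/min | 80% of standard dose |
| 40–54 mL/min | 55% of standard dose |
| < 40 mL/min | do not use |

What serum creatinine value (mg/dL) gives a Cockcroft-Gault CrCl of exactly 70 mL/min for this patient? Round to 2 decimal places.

Standard dose requires CrCl ≥ 70 mL/min.
Set (140 − 55) × 82.6 / (72 × SCr) = 70
SCr = (140 − 55) × 82.6 / (72 × 70) = 1.393 mg/dL

1.39 mg/dL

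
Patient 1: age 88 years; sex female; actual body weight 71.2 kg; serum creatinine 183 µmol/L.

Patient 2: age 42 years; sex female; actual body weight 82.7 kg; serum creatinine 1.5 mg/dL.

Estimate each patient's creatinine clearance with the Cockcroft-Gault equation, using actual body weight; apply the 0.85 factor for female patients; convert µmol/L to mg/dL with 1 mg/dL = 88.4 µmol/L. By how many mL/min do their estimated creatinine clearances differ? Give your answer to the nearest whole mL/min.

43 mL/min

Patient 1: SCr = 183 / 88.4 = 2.07 mg/dL
Patient 1: CrCl = (140 − 88) × 71.2 / (72 × 2.07) × 0.85 = 3702.4 / 149.04 × 0.85 ≈ 21.1 mL/min
Patient 2: CrCl = (140 − 42) × 82.7 / (72 × 1.5) × 0.85 = 8104.6 / 108.00 × 0.85 ≈ 63.8 mL/min
|21.1 − 63.8| = 42.7 mL/min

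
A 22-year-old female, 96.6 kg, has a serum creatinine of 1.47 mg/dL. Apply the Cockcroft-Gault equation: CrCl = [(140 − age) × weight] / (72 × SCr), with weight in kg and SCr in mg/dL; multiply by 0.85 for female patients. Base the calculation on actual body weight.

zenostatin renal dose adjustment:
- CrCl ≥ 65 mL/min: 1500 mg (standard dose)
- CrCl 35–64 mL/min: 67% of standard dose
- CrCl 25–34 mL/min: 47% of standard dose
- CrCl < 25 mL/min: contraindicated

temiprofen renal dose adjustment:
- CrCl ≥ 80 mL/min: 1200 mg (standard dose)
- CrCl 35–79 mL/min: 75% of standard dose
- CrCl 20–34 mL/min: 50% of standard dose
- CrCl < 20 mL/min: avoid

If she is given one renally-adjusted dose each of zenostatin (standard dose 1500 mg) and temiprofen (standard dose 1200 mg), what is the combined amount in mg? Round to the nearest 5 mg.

CrCl = (140 − 22) × 96.6 / (72 × 1.47) × 0.85 = 11398.8 / 105.84 × 0.85 ≈ 91.5 mL/min
CrCl ≈ 92 mL/min.
zenostatin: ≥ 65 mL/min → 100% of 1500 mg = 1500 mg.
temiprofen: ≥ 80 mL/min → 100% of 1200 mg = 1200 mg.
Total = 1500 + 1200 = 2700 mg.

2700 mg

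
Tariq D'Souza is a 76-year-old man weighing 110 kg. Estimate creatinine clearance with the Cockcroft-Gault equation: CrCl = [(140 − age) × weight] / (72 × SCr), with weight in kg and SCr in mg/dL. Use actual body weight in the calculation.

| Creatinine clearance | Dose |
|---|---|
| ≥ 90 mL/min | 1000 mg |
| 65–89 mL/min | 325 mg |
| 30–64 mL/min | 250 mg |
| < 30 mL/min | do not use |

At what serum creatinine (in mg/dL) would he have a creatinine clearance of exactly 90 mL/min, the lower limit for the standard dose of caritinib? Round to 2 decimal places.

1.09 mg/dL

Standard dose requires CrCl ≥ 90 mL/min.
Set (140 − 76) × 110 / (72 × SCr) = 90
SCr = (140 − 76) × 110 / (72 × 90) = 1.086 mg/dL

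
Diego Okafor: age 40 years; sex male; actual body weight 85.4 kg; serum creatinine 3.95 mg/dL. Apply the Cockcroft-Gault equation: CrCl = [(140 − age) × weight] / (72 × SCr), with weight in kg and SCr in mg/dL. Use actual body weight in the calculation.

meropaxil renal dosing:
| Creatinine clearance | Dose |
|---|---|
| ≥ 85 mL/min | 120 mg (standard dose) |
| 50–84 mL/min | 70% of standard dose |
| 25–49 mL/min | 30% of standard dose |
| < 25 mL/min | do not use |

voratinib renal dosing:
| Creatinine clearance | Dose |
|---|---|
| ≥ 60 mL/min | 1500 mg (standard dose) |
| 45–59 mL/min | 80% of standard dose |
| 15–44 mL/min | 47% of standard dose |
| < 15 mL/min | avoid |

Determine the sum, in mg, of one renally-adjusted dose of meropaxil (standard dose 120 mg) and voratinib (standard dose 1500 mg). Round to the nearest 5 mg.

CrCl = (140 − 40) × 85.4 / (72 × 3.95) = 8540.0 / 284.40 ≈ 30.0 mL/min
CrCl ≈ 30 mL/min.
meropaxil: 25–49 mL/min → 30% of 120 mg = 36 mg.
voratinib: 15–44 mL/min → 47% of 1500 mg = 705 mg.
Total = 36 + 705 = 741 mg.

740 mg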